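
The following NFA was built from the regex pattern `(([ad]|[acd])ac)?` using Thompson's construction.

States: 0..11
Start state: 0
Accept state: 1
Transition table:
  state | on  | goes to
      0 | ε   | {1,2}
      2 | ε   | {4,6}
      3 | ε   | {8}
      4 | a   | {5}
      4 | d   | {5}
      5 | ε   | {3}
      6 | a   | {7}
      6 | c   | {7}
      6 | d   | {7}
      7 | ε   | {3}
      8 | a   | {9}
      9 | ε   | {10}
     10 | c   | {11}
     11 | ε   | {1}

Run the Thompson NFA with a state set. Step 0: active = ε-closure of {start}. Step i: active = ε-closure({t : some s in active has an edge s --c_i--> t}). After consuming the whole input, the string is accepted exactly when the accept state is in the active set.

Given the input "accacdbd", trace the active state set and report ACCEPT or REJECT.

S₀ = ε-closure({0}) = {0,1,2,4,6}
'a' @ 1: {3,5,7,8}
'c' @ 2: {}  — no active states
rest 'cacdbd' ignored (set empty)
final: {}; accept 1 not in set

Answer: REJECT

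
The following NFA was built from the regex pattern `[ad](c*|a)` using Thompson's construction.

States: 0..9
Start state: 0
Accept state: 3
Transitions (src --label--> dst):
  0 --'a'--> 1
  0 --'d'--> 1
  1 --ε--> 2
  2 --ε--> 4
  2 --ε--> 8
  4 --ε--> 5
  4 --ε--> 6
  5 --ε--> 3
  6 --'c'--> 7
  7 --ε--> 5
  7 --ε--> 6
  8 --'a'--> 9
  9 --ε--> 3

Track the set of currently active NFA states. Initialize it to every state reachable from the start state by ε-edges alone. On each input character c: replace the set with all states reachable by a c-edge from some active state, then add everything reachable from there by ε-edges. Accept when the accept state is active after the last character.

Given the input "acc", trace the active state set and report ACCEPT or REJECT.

start: ε-closure({0}) = {0}
'a' @ 1: {1,2,3,4,5,6,8}  (accept∈set)
'c' @ 2: {3,5,6,7}  (accept∈set)
'c' @ 3: {3,5,6,7}  (accept∈set)
final: {3,5,6,7}; accept 3 in set

Answer: ACCEPT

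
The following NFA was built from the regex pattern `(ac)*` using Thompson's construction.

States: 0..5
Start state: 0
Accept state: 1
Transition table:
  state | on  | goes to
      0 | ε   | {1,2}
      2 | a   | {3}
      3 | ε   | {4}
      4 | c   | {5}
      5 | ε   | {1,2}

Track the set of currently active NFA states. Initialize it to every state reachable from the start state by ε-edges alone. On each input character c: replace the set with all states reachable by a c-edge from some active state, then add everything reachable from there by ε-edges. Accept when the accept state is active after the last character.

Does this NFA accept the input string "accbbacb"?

S₀ = ε-closure({0}) = {0,1,2}
'a' @ 1: {3,4}
'c' @ 2: {1,2,5}  ✓accept
'c' @ 3: {}  — dead — no transitions
rest 'bbacb' ignored (set empty)
final: {}; accept 1 not in set

Answer: REJECT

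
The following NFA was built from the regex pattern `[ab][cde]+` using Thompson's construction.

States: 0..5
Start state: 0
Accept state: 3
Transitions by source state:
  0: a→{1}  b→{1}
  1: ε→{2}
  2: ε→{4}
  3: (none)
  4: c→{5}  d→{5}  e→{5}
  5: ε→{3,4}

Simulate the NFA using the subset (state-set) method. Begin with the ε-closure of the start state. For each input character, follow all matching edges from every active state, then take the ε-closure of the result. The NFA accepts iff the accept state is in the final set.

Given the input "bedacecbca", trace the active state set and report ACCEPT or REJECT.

start: ε-closure({0}) = {0}
'b' @ 1: {1,2,4}
'e' @ 2: {3,4,5}  ✓accept
'd' @ 3: {3,4,5}  ✓accept
'a' @ 4: {}  — state set empty
rest 'cecbca' ignored (set empty)
final: {}; accept 3 not in set

Answer: REJECT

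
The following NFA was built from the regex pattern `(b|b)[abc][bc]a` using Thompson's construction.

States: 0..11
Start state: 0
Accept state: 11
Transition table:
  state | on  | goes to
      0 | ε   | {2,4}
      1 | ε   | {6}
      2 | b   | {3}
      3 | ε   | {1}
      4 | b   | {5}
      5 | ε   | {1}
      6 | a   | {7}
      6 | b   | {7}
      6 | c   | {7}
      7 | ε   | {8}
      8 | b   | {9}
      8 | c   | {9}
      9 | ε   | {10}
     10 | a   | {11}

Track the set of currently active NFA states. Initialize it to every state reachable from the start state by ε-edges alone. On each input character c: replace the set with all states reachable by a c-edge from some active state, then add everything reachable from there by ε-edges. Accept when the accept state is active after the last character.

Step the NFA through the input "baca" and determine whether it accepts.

Answer: ACCEPT

Derivation:
S₀ = ε-closure({0}) = {0,2,4}
'b' @ 1: {1,3,5,6}
'a' @ 2: {7,8}
'c' @ 3: {9,10}
'a' @ 4: {11}  (accept∈set)
end set {11} — state 11 in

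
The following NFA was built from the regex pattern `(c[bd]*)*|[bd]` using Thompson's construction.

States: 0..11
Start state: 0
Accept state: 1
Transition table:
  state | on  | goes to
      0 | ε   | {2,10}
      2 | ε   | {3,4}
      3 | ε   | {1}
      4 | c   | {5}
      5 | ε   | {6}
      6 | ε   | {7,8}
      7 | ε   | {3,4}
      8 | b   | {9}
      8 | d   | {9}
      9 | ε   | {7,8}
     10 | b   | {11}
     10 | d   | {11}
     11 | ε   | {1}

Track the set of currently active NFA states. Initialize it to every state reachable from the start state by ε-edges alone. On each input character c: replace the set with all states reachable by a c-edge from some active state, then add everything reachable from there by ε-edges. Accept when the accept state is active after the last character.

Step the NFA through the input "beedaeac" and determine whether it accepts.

Answer: REJECT

Derivation:
start: ε-closure({0}) = {0,1,2,3,4,10}
'b' @ 1: {1,11}  ✓accept
'e' @ 2: {}  — no active states
rest 'edaeac' ignored (set empty)
end set {} — state 1 not in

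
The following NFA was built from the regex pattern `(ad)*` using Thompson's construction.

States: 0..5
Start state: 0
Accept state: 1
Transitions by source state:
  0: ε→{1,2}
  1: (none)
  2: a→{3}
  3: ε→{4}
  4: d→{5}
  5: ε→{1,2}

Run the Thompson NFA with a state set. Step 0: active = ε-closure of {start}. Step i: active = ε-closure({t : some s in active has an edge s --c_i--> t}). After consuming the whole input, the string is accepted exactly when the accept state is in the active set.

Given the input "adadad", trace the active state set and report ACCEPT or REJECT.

initial (ε-close {0}): {0,1,2}
'a' @ 1: {3,4}
'd' @ 2: {1,2,5}  (accept∈set)
'a' @ 3: {3,4}
'd' @ 4: {1,2,5}  (accept∈set)
'a' @ 5: {3,4}
'd' @ 6: {1,2,5}  (accept∈set)
final: {1,2,5}; accept 1 in set

Answer: ACCEPT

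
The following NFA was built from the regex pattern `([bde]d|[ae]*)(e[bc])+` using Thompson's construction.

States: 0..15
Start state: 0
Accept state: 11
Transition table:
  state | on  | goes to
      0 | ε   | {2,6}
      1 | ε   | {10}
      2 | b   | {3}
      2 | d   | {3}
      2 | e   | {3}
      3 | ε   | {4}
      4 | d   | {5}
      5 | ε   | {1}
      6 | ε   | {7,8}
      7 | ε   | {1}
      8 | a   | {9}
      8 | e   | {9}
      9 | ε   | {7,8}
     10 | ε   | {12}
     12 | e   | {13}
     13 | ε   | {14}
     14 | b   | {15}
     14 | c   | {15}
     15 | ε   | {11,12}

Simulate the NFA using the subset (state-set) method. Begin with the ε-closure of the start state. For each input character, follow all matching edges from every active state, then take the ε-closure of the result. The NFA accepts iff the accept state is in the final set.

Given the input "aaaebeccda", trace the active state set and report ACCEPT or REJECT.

Answer: REJECT

Steps:
S₀ = ε-closure({0}) = {0,1,2,6,7,8,10,12}
'a' @ 1: {1,7,8,9,10,12}
'a' @ 2: {1,7,8,9,10,12}
'a' @ 3: {1,7,8,9,10,12}
'e' @ 4: {1,7,8,9,10,12,13,14}
'b' @ 5: {11,12,15}  [accepting]
'e' @ 6: {13,14}
'c' @ 7: {11,12,15}  [accepting]
'c' @ 8: {}  — state set empty
rest 'da' ignored (set empty)
end set {} — state 11 not in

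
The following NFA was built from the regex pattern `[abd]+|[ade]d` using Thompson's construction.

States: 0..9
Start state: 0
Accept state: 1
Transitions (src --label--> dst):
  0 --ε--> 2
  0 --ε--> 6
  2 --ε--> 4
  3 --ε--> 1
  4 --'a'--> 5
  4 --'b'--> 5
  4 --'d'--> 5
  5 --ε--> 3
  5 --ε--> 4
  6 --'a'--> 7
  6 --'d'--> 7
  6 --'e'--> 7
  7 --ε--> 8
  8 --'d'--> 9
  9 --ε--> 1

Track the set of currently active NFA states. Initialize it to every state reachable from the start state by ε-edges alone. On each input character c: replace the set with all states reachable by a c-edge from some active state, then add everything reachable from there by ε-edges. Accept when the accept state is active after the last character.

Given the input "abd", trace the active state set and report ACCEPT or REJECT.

start: ε-closure({0}) = {0,2,4,6}
'a' @ 1: {1,3,4,5,7,8}  ✓accept
'b' @ 2: {1,3,4,5}  ✓accept
'd' @ 3: {1,3,4,5}  ✓accept
end set {1,3,4,5} — state 1 in

Answer: ACCEPT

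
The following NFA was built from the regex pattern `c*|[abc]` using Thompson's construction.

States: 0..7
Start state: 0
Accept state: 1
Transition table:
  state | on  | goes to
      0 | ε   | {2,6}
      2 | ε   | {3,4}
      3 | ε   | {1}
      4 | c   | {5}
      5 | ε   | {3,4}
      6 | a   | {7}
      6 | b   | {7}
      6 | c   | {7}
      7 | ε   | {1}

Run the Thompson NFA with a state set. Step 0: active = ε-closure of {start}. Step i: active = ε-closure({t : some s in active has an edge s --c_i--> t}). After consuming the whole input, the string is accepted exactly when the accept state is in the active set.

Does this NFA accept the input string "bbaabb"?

Answer: REJECT

Steps:
initial (ε-close {0}): {0,1,2,3,4,6}
'b' @ 1: {1,7}  ✓accept
'b' @ 2: {}  — no active states
rest 'aabb' ignored (set empty)
after full input: {}  (accept=1 not in)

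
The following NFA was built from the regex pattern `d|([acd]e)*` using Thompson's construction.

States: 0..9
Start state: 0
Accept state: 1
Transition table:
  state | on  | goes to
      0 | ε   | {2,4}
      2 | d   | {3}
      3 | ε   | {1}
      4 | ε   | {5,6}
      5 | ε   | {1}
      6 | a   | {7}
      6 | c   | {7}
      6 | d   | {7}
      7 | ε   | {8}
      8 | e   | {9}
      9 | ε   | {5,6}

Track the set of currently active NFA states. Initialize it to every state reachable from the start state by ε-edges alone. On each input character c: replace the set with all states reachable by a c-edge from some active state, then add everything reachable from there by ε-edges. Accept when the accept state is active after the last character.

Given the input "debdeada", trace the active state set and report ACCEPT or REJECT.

Answer: REJECT

Trace:
start: ε-closure({0}) = {0,1,2,4,5,6}
'd' @ 1: {1,3,7,8}  (accept∈set)
'e' @ 2: {1,5,6,9}  (accept∈set)
'b' @ 3: {}  — no active states
rest 'deada' ignored (set empty)
final: {}; accept 1 not in set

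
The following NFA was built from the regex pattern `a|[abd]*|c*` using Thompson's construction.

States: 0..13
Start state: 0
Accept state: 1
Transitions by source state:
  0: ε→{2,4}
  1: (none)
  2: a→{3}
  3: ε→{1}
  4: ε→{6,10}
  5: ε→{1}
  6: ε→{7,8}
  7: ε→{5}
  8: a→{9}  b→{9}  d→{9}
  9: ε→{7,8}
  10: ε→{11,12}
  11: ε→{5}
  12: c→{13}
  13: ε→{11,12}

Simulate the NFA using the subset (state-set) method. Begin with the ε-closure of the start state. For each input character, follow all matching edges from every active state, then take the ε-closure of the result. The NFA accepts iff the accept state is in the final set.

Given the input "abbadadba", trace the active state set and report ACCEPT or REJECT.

Answer: ACCEPT

Trace:
initial (ε-close {0}): {0,1,2,4,5,6,7,8,10,11,12}
'a' @ 1: {1,3,5,7,8,9}  ✓accept
'b' @ 2: {1,5,7,8,9}  ✓accept
'b' @ 3: {1,5,7,8,9}  ✓accept
'a' @ 4: {1,5,7,8,9}  ✓accept
'd' @ 5: {1,5,7,8,9}  ✓accept
'a' @ 6: {1,5,7,8,9}  ✓accept
'd' @ 7: {1,5,7,8,9}  ✓accept
'b' @ 8: {1,5,7,8,9}  ✓accept
'a' @ 9: {1,5,7,8,9}  ✓accept
after full input: {1,5,7,8,9}  (accept=1 in)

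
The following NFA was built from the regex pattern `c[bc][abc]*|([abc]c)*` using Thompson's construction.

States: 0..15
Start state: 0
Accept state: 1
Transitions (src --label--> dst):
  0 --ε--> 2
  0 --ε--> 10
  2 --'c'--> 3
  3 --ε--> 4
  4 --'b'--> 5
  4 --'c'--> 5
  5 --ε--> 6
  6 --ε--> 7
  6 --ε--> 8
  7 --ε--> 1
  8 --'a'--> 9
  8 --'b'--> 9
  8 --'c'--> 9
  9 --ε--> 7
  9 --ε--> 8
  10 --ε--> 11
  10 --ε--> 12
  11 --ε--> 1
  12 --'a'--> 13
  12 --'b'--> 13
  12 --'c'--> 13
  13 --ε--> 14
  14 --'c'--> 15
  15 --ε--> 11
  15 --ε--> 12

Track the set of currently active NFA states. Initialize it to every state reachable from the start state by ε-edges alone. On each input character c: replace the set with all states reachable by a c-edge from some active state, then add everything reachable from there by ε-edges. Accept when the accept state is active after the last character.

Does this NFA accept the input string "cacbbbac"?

start: ε-closure({0}) = {0,1,2,10,11,12}
'c' @ 1: {3,4,13,14}
'a' @ 2: {}  — no active states
rest 'cbbbac' ignored (set empty)
final: {}; accept 1 not in set

Answer: REJECT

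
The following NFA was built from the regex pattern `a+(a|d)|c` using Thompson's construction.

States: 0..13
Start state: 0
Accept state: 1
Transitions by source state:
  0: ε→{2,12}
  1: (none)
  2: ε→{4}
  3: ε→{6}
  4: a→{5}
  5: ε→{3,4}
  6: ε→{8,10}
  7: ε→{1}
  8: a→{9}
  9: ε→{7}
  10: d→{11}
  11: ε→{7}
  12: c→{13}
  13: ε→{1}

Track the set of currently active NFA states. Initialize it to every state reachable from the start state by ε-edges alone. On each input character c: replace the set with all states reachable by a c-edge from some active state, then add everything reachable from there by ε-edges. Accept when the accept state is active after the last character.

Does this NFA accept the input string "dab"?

Answer: REJECT

Derivation:
S₀ = ε-closure({0}) = {0,2,4,12}
'd' @ 1: {}  — state set empty
rest 'ab' ignored (set empty)
after full input: {}  (accept=1 not in)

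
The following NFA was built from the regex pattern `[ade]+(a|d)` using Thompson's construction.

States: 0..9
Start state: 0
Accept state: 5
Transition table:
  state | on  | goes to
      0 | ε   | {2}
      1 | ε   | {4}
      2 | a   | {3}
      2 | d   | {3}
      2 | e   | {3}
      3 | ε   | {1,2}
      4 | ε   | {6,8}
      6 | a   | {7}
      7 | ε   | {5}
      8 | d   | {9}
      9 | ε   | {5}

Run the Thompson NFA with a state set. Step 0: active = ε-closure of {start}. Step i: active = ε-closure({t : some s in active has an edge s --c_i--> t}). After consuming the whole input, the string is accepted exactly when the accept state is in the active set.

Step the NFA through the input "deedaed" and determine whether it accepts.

S₀ = ε-closure({0}) = {0,2}
'd' @ 1: {1,2,3,4,6,8}
'e' @ 2: {1,2,3,4,6,8}
'e' @ 3: {1,2,3,4,6,8}
'd' @ 4: {1,2,3,4,5,6,8,9}  [accepting]
'a' @ 5: {1,2,3,4,5,6,7,8}  [accepting]
'e' @ 6: {1,2,3,4,6,8}
'd' @ 7: {1,2,3,4,5,6,8,9}  [accepting]
end set {1,2,3,4,5,6,8,9} — state 5 in

Answer: ACCEPT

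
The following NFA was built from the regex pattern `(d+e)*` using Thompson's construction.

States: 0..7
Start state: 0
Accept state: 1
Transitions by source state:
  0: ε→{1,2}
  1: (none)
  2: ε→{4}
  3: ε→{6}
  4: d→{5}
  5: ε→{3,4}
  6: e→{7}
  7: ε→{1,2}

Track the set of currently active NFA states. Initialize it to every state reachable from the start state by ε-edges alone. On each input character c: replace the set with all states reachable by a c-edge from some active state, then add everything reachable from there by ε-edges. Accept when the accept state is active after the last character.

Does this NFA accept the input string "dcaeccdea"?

Answer: REJECT

Derivation:
initial (ε-close {0}): {0,1,2,4}
'd' @ 1: {3,4,5,6}
'c' @ 2: {}  — dead — no transitions
rest 'aeccdea' ignored (set empty)
end set {} — state 1 not in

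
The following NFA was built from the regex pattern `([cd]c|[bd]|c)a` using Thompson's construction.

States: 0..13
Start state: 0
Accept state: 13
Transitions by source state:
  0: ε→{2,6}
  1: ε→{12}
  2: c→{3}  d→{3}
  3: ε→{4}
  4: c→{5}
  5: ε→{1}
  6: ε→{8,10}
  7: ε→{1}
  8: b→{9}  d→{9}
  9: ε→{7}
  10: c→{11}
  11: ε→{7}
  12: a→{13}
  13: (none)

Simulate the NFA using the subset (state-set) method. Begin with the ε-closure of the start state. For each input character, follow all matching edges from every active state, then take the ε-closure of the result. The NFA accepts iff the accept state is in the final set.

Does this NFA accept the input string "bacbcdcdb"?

Answer: REJECT

Steps:
S₀ = ε-closure({0}) = {0,2,6,8,10}
'b' @ 1: {1,7,9,12}
'a' @ 2: {13}  [accepting]
'c' @ 3: {}  — dead — no transitions
rest 'bcdcdb' ignored (set empty)
after full input: {}  (accept=13 not in)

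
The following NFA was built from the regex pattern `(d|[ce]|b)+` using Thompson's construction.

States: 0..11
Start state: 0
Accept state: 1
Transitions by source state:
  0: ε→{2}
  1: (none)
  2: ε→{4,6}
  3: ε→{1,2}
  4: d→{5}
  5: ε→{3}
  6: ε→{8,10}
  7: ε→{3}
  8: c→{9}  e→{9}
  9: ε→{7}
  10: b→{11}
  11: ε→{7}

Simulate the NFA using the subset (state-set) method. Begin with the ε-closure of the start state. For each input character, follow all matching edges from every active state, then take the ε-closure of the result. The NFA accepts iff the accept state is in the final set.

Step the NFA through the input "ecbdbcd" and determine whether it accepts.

Answer: ACCEPT

Steps:
S₀ = ε-closure({0}) = {0,2,4,6,8,10}
'e' @ 1: {1,2,3,4,6,7,8,9,10}  ✓accept
'c' @ 2: {1,2,3,4,6,7,8,9,10}  ✓accept
'b' @ 3: {1,2,3,4,6,7,8,10,11}  ✓accept
'd' @ 4: {1,2,3,4,5,6,8,10}  ✓accept
'b' @ 5: {1,2,3,4,6,7,8,10,11}  ✓accept
'c' @ 6: {1,2,3,4,6,7,8,9,10}  ✓accept
'd' @ 7: {1,2,3,4,5,6,8,10}  ✓accept
after full input: {1,2,3,4,5,6,8,10}  (accept=1 in)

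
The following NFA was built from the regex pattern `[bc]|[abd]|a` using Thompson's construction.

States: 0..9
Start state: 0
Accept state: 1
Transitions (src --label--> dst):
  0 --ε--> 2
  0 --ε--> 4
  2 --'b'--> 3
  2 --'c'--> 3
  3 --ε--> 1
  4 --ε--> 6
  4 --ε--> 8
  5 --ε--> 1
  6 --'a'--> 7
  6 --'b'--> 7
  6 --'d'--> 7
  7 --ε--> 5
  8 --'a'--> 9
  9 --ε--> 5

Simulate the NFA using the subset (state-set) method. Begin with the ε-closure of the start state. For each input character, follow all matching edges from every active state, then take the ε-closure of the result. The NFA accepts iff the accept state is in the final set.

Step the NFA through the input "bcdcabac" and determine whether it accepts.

start: ε-closure({0}) = {0,2,4,6,8}
'b' @ 1: {1,3,5,7}  (accept∈set)
'c' @ 2: {}  — state set empty
rest 'dcabac' ignored (set empty)
after full input: {}  (accept=1 not in)

Answer: REJECT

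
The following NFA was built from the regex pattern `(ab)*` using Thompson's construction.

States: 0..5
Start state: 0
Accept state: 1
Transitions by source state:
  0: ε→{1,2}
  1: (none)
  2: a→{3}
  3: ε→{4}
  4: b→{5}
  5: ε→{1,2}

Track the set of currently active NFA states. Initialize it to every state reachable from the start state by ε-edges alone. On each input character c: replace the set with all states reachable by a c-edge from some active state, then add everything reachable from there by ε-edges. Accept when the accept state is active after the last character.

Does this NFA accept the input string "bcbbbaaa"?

Answer: REJECT

Derivation:
start: ε-closure({0}) = {0,1,2}
'b' @ 1: {}  — no active states
rest 'cbbbaaa' ignored (set empty)
after full input: {}  (accept=1 not in)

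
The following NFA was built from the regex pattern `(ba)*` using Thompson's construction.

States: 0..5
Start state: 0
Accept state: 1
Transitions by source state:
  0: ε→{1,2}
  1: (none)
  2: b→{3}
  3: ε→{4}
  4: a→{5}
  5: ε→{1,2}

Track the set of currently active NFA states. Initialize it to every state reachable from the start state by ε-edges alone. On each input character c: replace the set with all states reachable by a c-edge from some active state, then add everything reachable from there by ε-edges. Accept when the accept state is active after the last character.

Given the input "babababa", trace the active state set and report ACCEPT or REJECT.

Answer: ACCEPT

Derivation:
start: ε-closure({0}) = {0,1,2}
'b' @ 1: {3,4}
'a' @ 2: {1,2,5}  [accepting]
'b' @ 3: {3,4}
'a' @ 4: {1,2,5}  [accepting]
'b' @ 5: {3,4}
'a' @ 6: {1,2,5}  [accepting]
'b' @ 7: {3,4}
'a' @ 8: {1,2,5}  [accepting]
end set {1,2,5} — state 1 in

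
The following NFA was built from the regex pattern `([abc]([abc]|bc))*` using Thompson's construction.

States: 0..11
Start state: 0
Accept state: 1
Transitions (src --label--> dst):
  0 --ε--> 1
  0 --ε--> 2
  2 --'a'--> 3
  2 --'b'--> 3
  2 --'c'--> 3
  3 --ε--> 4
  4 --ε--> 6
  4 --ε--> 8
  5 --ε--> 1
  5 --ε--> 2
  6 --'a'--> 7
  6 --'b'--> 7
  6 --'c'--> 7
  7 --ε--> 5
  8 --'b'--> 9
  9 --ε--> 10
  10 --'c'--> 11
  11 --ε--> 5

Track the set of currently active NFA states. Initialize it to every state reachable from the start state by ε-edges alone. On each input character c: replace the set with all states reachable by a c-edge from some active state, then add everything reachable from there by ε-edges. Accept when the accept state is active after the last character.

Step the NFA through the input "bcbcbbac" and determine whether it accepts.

Answer: ACCEPT

Derivation:
S₀ = ε-closure({0}) = {0,1,2}
'b' @ 1: {3,4,6,8}
'c' @ 2: {1,2,5,7}  [accepting]
'b' @ 3: {3,4,6,8}
'c' @ 4: {1,2,5,7}  [accepting]
'b' @ 5: {3,4,6,8}
'b' @ 6: {1,2,5,7,9,10}  [accepting]
'a' @ 7: {3,4,6,8}
'c' @ 8: {1,2,5,7}  [accepting]
end set {1,2,5,7} — state 1 in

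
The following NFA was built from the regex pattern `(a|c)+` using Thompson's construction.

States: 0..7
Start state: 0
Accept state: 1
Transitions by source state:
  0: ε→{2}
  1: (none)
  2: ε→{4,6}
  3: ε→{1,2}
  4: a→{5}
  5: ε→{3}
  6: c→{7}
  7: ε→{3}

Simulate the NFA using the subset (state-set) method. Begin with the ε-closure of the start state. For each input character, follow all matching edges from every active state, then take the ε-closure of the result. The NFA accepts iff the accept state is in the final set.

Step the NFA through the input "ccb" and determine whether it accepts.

start: ε-closure({0}) = {0,2,4,6}
'c' @ 1: {1,2,3,4,6,7}  (accept∈set)
'c' @ 2: {1,2,3,4,6,7}  (accept∈set)
'b' @ 3: {}  — dead — no transitions
end set {} — state 1 not in

Answer: REJECT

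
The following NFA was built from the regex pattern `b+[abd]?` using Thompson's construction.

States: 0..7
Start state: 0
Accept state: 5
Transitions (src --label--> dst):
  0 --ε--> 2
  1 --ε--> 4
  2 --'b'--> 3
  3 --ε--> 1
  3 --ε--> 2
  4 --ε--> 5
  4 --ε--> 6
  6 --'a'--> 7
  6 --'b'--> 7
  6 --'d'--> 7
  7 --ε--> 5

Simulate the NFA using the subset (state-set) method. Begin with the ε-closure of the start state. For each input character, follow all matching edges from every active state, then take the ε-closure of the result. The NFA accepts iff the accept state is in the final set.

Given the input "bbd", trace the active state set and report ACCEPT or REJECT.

Answer: ACCEPT

Steps:
start: ε-closure({0}) = {0,2}
'b' @ 1: {1,2,3,4,5,6}  [accepting]
'b' @ 2: {1,2,3,4,5,6,7}  [accepting]
'd' @ 3: {5,7}  [accepting]
after full input: {5,7}  (accept=5 in)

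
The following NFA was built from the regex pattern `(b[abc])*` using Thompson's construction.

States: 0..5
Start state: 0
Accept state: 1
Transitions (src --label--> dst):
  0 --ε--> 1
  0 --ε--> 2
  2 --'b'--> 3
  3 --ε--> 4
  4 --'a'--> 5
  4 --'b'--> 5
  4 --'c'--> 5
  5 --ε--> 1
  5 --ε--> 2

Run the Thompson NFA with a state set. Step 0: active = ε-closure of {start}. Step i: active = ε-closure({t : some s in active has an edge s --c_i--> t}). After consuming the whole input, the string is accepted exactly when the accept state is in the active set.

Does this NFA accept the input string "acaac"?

Answer: REJECT

Trace:
initial (ε-close {0}): {0,1,2}
'a' @ 1: {}  — state set empty
rest 'caac' ignored (set empty)
end set {} — state 1 not in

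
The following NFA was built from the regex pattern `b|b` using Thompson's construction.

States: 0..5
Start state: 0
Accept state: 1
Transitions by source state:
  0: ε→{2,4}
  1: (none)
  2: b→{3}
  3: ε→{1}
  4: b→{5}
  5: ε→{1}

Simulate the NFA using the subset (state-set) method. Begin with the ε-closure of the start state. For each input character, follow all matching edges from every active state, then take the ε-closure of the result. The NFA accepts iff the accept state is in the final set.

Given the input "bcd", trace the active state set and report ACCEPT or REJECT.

initial (ε-close {0}): {0,2,4}
'b' @ 1: {1,3,5}  (accept∈set)
'c' @ 2: {}  — no active states
rest 'd' ignored (set empty)
end set {} — state 1 not in

Answer: REJECT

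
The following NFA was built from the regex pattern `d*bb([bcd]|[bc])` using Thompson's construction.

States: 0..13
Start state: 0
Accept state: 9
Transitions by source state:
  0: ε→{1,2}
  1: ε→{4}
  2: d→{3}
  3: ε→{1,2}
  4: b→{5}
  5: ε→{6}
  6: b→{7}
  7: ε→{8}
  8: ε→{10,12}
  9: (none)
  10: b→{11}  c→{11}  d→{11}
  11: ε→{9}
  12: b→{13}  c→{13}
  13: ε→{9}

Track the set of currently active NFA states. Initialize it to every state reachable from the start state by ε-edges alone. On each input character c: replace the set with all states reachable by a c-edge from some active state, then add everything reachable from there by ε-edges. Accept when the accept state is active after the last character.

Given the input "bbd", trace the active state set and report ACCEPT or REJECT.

Answer: ACCEPT

Steps:
start: ε-closure({0}) = {0,1,2,4}
'b' @ 1: {5,6}
'b' @ 2: {7,8,10,12}
'd' @ 3: {9,11}  (accept∈set)
end set {9,11} — state 9 in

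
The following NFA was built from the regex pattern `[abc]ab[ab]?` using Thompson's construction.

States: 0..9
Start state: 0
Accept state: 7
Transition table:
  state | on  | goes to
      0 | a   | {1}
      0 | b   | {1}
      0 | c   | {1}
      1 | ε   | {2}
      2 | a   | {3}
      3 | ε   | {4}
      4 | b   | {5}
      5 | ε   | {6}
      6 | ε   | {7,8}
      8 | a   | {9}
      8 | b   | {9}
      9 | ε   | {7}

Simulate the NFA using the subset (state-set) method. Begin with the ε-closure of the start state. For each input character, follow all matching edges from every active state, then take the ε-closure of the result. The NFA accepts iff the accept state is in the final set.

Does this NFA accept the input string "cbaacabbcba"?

Answer: REJECT

Derivation:
initial (ε-close {0}): {0}
'c' @ 1: {1,2}
'b' @ 2: {}  — state set empty
rest 'aacabbcba' ignored (set empty)
after full input: {}  (accept=7 not in)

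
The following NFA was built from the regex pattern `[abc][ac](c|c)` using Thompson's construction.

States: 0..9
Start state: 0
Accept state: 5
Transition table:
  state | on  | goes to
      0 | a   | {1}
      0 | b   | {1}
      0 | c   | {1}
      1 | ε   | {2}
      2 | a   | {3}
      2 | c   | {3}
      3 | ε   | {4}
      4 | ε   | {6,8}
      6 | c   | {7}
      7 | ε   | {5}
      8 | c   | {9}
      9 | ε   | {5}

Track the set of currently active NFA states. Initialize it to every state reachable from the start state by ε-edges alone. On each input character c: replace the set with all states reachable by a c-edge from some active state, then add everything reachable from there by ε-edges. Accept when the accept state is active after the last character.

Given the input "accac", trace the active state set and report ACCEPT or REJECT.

Answer: REJECT

Steps:
start: ε-closure({0}) = {0}
'a' @ 1: {1,2}
'c' @ 2: {3,4,6,8}
'c' @ 3: {5,7,9}  [accepting]
'a' @ 4: {}  — no active states
rest 'c' ignored (set empty)
final: {}; accept 5 not in set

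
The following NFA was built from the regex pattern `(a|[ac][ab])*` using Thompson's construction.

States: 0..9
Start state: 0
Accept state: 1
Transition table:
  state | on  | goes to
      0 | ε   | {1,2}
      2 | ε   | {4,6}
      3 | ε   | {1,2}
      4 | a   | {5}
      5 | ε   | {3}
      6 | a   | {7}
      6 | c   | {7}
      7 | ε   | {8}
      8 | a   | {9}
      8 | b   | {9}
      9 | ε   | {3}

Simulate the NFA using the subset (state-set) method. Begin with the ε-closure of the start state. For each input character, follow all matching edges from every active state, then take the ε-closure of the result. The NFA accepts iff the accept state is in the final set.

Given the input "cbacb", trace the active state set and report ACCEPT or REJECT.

Answer: ACCEPT

Steps:
initial (ε-close {0}): {0,1,2,4,6}
'c' @ 1: {7,8}
'b' @ 2: {1,2,3,4,6,9}  [accepting]
'a' @ 3: {1,2,3,4,5,6,7,8}  [accepting]
'c' @ 4: {7,8}
'b' @ 5: {1,2,3,4,6,9}  [accepting]
final: {1,2,3,4,6,9}; accept 1 in set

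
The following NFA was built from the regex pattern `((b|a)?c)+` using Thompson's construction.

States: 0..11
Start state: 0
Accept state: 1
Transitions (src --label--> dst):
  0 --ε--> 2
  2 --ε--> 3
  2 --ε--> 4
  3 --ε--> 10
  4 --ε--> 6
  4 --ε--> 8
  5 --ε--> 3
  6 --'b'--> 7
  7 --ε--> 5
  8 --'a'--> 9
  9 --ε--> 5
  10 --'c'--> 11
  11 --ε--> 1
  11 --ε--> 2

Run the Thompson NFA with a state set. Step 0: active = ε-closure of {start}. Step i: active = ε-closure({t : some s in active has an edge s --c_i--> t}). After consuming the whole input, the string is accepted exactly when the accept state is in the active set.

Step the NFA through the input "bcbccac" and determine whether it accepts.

S₀ = ε-closure({0}) = {0,2,3,4,6,8,10}
'b' @ 1: {3,5,7,10}
'c' @ 2: {1,2,3,4,6,8,10,11}  (accept∈set)
'b' @ 3: {3,5,7,10}
'c' @ 4: {1,2,3,4,6,8,10,11}  (accept∈set)
'c' @ 5: {1,2,3,4,6,8,10,11}  (accept∈set)
'a' @ 6: {3,5,9,10}
'c' @ 7: {1,2,3,4,6,8,10,11}  (accept∈set)
after full input: {1,2,3,4,6,8,10,11}  (accept=1 in)

Answer: ACCEPT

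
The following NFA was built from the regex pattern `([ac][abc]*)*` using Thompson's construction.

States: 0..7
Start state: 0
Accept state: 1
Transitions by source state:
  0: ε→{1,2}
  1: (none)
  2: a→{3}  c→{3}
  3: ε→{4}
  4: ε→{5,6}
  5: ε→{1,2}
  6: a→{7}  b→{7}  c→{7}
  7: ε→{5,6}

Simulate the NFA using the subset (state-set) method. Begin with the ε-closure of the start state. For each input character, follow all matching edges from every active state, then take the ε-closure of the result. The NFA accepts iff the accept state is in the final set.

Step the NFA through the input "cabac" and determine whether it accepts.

initial (ε-close {0}): {0,1,2}
'c' @ 1: {1,2,3,4,5,6}  [accepting]
'a' @ 2: {1,2,3,4,5,6,7}  [accepting]
'b' @ 3: {1,2,5,6,7}  [accepting]
'a' @ 4: {1,2,3,4,5,6,7}  [accepting]
'c' @ 5: {1,2,3,4,5,6,7}  [accepting]
after full input: {1,2,3,4,5,6,7}  (accept=1 in)

Answer: ACCEPT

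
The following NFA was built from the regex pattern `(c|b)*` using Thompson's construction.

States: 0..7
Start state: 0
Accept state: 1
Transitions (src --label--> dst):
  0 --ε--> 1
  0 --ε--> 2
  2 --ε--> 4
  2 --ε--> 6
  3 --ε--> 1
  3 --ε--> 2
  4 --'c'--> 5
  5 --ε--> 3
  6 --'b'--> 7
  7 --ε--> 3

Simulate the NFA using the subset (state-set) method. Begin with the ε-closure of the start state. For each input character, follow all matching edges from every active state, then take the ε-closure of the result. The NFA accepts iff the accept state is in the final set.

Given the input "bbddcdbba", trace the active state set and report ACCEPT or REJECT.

Answer: REJECT

Steps:
start: ε-closure({0}) = {0,1,2,4,6}
'b' @ 1: {1,2,3,4,6,7}  (accept∈set)
'b' @ 2: {1,2,3,4,6,7}  (accept∈set)
'd' @ 3: {}  — dead — no transitions
rest 'dcdbba' ignored (set empty)
after full input: {}  (accept=1 not in)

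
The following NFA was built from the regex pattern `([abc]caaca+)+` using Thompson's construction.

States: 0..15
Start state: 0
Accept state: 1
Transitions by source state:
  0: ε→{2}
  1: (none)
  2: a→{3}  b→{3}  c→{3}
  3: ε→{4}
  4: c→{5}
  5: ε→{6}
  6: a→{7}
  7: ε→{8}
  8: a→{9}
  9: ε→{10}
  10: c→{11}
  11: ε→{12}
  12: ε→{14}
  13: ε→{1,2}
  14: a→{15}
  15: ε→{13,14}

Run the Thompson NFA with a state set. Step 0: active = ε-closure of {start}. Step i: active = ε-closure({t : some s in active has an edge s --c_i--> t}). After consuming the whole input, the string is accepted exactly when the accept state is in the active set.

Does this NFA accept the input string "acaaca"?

Answer: ACCEPT

Trace:
S₀ = ε-closure({0}) = {0,2}
'a' @ 1: {3,4}
'c' @ 2: {5,6}
'a' @ 3: {7,8}
'a' @ 4: {9,10}
'c' @ 5: {11,12,14}
'a' @ 6: {1,2,13,14,15}  [accepting]
final: {1,2,13,14,15}; accept 1 in set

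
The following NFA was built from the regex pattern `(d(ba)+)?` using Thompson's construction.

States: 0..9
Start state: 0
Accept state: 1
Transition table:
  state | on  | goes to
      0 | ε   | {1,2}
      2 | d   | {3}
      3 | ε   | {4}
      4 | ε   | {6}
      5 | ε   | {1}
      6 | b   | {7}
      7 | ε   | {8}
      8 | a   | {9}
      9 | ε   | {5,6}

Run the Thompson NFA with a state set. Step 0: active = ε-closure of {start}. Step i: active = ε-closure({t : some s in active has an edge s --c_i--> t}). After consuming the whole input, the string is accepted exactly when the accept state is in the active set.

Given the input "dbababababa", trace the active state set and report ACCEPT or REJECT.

Answer: ACCEPT

Trace:
initial (ε-close {0}): {0,1,2}
'd' @ 1: {3,4,6}
'b' @ 2: {7,8}
'a' @ 3: {1,5,6,9}  ✓accept
'b' @ 4: {7,8}
'a' @ 5: {1,5,6,9}  ✓accept
'b' @ 6: {7,8}
'a' @ 7: {1,5,6,9}  ✓accept
'b' @ 8: {7,8}
'a' @ 9: {1,5,6,9}  ✓accept
'b' @ 10: {7,8}
'a' @ 11: {1,5,6,9}  ✓accept
after full input: {1,5,6,9}  (accept=1 in)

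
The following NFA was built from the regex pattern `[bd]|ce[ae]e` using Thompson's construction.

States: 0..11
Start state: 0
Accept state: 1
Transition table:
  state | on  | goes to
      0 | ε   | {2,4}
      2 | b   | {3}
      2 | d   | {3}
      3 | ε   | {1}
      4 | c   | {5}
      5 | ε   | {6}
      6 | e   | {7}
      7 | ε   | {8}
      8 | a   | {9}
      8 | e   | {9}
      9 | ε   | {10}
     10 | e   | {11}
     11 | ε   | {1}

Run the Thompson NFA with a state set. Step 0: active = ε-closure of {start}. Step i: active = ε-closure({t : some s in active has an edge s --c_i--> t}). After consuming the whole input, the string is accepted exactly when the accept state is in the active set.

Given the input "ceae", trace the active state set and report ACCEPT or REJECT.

Answer: ACCEPT

Trace:
S₀ = ε-closure({0}) = {0,2,4}
'c' @ 1: {5,6}
'e' @ 2: {7,8}
'a' @ 3: {9,10}
'e' @ 4: {1,11}  ✓accept
end set {1,11} — state 1 in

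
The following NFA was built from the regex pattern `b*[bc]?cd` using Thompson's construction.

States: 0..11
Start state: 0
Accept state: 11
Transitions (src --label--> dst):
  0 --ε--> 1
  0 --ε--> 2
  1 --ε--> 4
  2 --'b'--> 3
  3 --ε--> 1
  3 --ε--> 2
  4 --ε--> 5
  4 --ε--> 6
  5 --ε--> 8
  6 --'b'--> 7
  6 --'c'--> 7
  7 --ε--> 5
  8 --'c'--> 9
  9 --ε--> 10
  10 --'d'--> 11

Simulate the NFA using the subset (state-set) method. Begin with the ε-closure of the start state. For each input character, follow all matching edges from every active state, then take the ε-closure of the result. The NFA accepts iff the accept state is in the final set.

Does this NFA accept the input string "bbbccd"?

Answer: ACCEPT

Trace:
initial (ε-close {0}): {0,1,2,4,5,6,8}
'b' @ 1: {1,2,3,4,5,6,7,8}
'b' @ 2: {1,2,3,4,5,6,7,8}
'b' @ 3: {1,2,3,4,5,6,7,8}
'c' @ 4: {5,7,8,9,10}
'c' @ 5: {9,10}
'd' @ 6: {11}  ✓accept
final: {11}; accept 11 in set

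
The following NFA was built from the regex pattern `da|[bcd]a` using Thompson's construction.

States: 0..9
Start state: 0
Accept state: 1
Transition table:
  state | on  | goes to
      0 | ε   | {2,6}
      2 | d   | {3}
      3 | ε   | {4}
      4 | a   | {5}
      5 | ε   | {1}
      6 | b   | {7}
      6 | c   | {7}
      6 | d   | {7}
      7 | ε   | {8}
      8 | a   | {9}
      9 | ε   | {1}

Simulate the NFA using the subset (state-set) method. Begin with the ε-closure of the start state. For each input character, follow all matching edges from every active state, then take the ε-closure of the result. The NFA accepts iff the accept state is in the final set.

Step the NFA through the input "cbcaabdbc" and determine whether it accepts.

initial (ε-close {0}): {0,2,6}
'c' @ 1: {7,8}
'b' @ 2: {}  — state set empty
rest 'caabdbc' ignored (set empty)
end set {} — state 1 not in

Answer: REJECT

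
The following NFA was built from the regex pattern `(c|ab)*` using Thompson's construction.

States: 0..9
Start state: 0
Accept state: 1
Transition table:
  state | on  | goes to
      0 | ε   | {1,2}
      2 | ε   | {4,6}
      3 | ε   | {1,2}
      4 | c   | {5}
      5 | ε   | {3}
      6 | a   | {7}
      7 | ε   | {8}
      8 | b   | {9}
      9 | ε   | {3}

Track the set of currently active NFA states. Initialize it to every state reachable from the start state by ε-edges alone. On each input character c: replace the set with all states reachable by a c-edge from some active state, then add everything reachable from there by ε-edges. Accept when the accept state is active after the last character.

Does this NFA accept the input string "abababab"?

start: ε-closure({0}) = {0,1,2,4,6}
'a' @ 1: {7,8}
'b' @ 2: {1,2,3,4,6,9}  ✓accept
'a' @ 3: {7,8}
'b' @ 4: {1,2,3,4,6,9}  ✓accept
'a' @ 5: {7,8}
'b' @ 6: {1,2,3,4,6,9}  ✓accept
'a' @ 7: {7,8}
'b' @ 8: {1,2,3,4,6,9}  ✓accept
final: {1,2,3,4,6,9}; accept 1 in set

Answer: ACCEPT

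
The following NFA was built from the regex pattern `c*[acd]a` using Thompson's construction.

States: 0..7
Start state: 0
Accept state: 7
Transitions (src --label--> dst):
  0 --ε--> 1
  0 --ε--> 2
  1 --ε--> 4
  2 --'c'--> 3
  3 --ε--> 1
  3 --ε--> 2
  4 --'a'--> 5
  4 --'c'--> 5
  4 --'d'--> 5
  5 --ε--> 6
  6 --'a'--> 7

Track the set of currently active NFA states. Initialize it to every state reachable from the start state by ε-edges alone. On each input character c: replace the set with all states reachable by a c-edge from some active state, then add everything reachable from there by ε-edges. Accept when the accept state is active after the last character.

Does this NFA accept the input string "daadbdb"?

initial (ε-close {0}): {0,1,2,4}
'd' @ 1: {5,6}
'a' @ 2: {7}  [accepting]
'a' @ 3: {}  — state set empty
rest 'dbdb' ignored (set empty)
end set {} — state 7 not in

Answer: REJECT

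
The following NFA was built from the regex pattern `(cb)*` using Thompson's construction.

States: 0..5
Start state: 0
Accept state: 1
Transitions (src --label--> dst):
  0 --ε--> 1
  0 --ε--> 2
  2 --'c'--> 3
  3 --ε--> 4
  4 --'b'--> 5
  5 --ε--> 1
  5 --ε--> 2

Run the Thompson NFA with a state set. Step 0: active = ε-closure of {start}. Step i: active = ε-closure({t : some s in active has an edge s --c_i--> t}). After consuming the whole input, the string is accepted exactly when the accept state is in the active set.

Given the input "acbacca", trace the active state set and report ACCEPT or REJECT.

Answer: REJECT

Derivation:
start: ε-closure({0}) = {0,1,2}
'a' @ 1: {}  — state set empty
rest 'cbacca' ignored (set empty)
final: {}; accept 1 not in set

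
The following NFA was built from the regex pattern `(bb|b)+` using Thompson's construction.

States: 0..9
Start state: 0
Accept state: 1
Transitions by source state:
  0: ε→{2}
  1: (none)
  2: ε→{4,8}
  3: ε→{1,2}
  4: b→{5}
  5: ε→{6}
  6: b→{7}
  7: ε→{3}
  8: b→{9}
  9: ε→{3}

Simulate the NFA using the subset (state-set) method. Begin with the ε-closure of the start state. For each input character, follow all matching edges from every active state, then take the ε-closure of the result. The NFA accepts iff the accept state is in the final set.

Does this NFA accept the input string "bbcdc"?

Answer: REJECT

Derivation:
start: ε-closure({0}) = {0,2,4,8}
'b' @ 1: {1,2,3,4,5,6,8,9}  (accept∈set)
'b' @ 2: {1,2,3,4,5,6,7,8,9}  (accept∈set)
'c' @ 3: {}  — dead — no transitions
rest 'dc' ignored (set empty)
final: {}; accept 1 not in set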